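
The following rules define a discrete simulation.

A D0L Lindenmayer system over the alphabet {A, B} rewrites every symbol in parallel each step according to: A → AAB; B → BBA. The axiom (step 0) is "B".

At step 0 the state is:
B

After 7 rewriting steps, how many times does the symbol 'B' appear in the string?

k=0  B
k=1  BBA
k=2  BBABBAAAB
k=3  BBABBAAABBBABBAAABAABAABBBA
k=4  BBABBAAABBBABBAAABAABAABBBABBABBAAABBBABBAAABAABAABBBAAABAABBBAAABAABBBABBABBAAAB
k=5  BBABBAAABBBABBAAABAABAABBBABBABBAAABBBABBAAABAABAABBBAAABA…AAABAABAABBBAAABAABBBABBABBAAABBBABBAAABBBABBAAABAABAABBBA  (len 243)
k=6  BBABBAAABBBABBAAABAABAABBBABBABBAAABBBABBAAABAABAABBBAAABA…BBBABBABBAAABBBABBAAABAABAABBBAAABAABBBAAABAABBBABBABBAAAB  (len 729)
k=7  BBABBAAABBBABBAAABAABAABBBABBABBAAABBBABBAAABAABAABBBAAABA…AAABAABAABBBAAABAABBBABBABBAAABBBABBAAABBBABBAAABAABAABBBA  (len 2187)

1094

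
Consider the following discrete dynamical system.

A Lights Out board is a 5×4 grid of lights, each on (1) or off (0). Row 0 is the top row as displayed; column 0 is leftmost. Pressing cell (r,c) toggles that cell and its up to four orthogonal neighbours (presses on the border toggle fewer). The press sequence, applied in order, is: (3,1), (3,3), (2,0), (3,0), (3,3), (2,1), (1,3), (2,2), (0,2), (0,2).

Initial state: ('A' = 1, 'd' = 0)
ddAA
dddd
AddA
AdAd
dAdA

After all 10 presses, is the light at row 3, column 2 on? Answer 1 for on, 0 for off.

[0] ddAA
dddd
AddA
AdAd
dAdA
[1] ddAA
dddd
AAdA
dAdd
dddA
[2] ddAA
dddd
AAdd
dAAA
dddd
[3] ddAA
Addd
dddd
AAAA
dddd
[4] ddAA
Addd
Addd
ddAA
Addd
[5] ddAA
Addd
AddA
dddd
AddA
[6] ddAA
AAdd
dAAA
dAdd
AddA
[7] ddAd
AAAA
dAAd
dAdd
AddA
[8] ddAd
AAdA
dddA
dAAd
AddA
[9] dAdA
AAAA
dddA
dAAd
AddA
[10] ddAd
AAdA
dddA
dAAd
AddA

1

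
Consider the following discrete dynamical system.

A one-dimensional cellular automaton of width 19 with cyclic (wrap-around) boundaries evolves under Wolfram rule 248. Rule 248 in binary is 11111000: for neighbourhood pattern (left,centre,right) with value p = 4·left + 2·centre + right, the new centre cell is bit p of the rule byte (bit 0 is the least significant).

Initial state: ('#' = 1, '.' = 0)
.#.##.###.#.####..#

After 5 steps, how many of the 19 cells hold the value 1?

[0] .#.##.###.#.####..#
[1] #.########.######..
[2] .#################.
[3] .##################
[4] ###################
[5] ###################

19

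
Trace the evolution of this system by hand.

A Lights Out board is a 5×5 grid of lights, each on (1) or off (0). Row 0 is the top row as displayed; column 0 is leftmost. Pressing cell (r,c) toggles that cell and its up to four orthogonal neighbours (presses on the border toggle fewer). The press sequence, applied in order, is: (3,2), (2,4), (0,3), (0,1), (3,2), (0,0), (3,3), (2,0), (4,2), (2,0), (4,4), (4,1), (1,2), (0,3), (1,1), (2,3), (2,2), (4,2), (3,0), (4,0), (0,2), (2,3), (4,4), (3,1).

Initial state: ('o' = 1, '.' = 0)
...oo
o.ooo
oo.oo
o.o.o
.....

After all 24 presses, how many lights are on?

0) ...oo
o.ooo
oo.oo
o.o.o
.....
1) ...oo
o.ooo
ooooo
oo.oo
..o..
2) ...oo
o.oo.
ooo..
oo.o.
..o..
3) ..o..
o.o..
ooo..
oo.o.
..o..
4) oo...
ooo..
ooo..
oo.o.
..o..
5) oo...
ooo..
oo...
o.o..
.....
6) .....
.oo..
oo...
o.o..
.....
7) .....
.oo..
oo.o.
o..oo
...o.
8) .....
ooo..
...o.
...oo
...o.
9) .....
ooo..
...o.
..ooo
.oo..
10) .....
.oo..
oo.o.
o.ooo
.oo..
11) .....
.oo..
oo.o.
o.oo.
.oooo
12) .....
.oo..
oo.o.
oooo.
o..oo
13) ..o..
...o.
oooo.
oooo.
o..oo
14) ...oo
.....
oooo.
oooo.
o..oo
15) .o.oo
ooo..
o.oo.
oooo.
o..oo
16) .o.oo
oooo.
o...o
ooo..
o..oo
17) .o.oo
oo.o.
ooooo
oo...
o..oo
18) .o.oo
oo.o.
ooooo
ooo..
ooo.o
19) .o.oo
oo.o.
.oooo
..o..
.oo.o
20) .o.oo
oo.o.
.oooo
o.o..
o.o.o
21) ..o.o
oooo.
.oooo
o.o..
o.o.o
22) ..o.o
ooo..
.o...
o.oo.
o.o.o
23) ..o.o
ooo..
.o...
o.ooo
o.oo.
24) ..o.o
ooo..
.....
.o.oo
oooo.

12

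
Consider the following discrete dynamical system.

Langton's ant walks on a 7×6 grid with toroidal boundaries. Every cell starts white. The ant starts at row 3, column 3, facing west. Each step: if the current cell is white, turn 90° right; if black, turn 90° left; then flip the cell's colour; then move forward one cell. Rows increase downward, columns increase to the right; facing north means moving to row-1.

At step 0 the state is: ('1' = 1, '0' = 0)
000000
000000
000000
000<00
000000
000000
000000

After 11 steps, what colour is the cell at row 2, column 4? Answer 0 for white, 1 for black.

0) 000000
000000
000000
000<00
000000
000000
000000
1) 000000
000000
000^00
000100
000000
000000
000000
2) 000000
000000
0001>0
000100
000000
000000
000000
3) 000000
000000
000110
0001v0
000000
000000
000000
4) 000000
000000
000110
000<10
000000
000000
000000
5) 000000
000000
000110
000010
000v00
000000
000000
6) 000000
000000
000110
000010
00<100
000000
000000
7) 000000
000000
000110
00^010
001100
000000
000000
8) 000000
000000
000110
001>10
001100
000000
000000
9) 000000
000000
000110
001110
001v00
000000
000000
10) 000000
000000
000110
001110
0010>0
000000
000000
11) 000000
000000
000110
001110
001010
0000v0
000000

1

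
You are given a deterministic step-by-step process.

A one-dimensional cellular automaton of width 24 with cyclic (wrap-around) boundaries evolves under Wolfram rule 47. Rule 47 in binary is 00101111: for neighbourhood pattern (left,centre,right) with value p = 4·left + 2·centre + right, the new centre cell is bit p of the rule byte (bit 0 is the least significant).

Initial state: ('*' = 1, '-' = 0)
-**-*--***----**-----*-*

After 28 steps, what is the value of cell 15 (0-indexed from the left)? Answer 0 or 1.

0

step 0: -**-*--***----**-----*-*
step 1: **-**-**---****--*******
step 2: --**-**--***----**------
step 3: ***-**--**---****--*****
step 4: ---**--**--***----**----
step 5: ****--**--**---****--***
step 6: -----**--**--***----**--
step 7: ******--**--**---****--*
step 8: -------**--**--***----**
step 9: -*******--**--**---****-
step 10: **-------**--**--***----
step 11: *--*******--**--**---***
step 12: --**-------**--**--***--
step 13: ***--*******--**--**---*
step 14: ----**-------**--**--***
step 15: -****--*******--**--**--
step 16: **----**-------**--**--*
step 17: ---****--*******--**--**
step 18: -***----**-------**--**-
step 19: **---****--*******--**--
step 20: *--***----**-------**--*
step 21: --**---****--*******--**
step 22: -**--***----**-------**-
step 23: **--**---****--*******--
step 24: *--**--***----**-------*
step 25: --**--**---****--*******
step 26: -**--**--***----**------
step 27: **--**--**---****--*****
step 28: ---**--**--***----**----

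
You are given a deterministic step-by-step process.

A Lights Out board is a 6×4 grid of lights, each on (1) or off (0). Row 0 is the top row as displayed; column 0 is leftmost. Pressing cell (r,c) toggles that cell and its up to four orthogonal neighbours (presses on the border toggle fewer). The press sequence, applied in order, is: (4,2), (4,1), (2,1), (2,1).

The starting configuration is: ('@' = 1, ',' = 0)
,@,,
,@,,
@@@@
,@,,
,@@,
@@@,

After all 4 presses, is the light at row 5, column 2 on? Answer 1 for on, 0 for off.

0

k=0  ,@,,
,@,,
@@@@
,@,,
,@@,
@@@,
k=1  ,@,,
,@,,
@@@@
,@@,
,,,@
@@,,
k=2  ,@,,
,@,,
@@@@
,,@,
@@@@
@,,,
k=3  ,@,,
,,,,
,,,@
,@@,
@@@@
@,,,
k=4  ,@,,
,@,,
@@@@
,,@,
@@@@
@,,,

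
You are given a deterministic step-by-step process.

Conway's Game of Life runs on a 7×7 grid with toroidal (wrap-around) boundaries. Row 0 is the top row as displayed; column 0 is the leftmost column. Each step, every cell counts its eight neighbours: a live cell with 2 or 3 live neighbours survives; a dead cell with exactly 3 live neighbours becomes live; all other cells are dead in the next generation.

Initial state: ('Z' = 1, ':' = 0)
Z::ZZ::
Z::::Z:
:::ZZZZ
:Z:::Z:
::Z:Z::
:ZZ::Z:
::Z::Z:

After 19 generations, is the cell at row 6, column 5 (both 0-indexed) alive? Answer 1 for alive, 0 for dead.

0

0) Z::ZZ::
Z::::Z:
:::ZZZZ
:Z:::Z:
::Z:Z::
:ZZ::Z:
::Z::Z:
1) :Z:ZZZ:
Z::::::
Z::::::
::Z:::Z
::ZZZZ:
:ZZ:ZZ:
::Z::ZZ
2) ZZZZZZ:
ZZ::Z:Z
ZZ::::Z
:ZZ:ZZZ
::::::Z
:Z:::::
Z:::::Z
3) ::ZZZ::
::::Z::
:::ZZ::
:ZZ::::
:ZZ:::Z
::::::Z
:::ZZZZ
4) ::Z::::
::Z::Z:
::ZZZ::
ZZ:::::
:ZZ::::
::ZZZ:Z
::Z:::Z
5) :ZZZ:::
:ZZ:Z::
::ZZZ::
Z::::::
:::::::
Z::::Z:
:ZZ::Z:
6) Z:::Z::
::::Z::
::Z:Z::
:::Z:::
::::::Z
:Z::::Z
Z::ZZ:Z
7) Z:::Z:Z
::::ZZ:
::::Z::
:::Z:::
Z::::::
::::::Z
:Z:ZZ:Z
8) Z:::::Z
:::ZZ:Z
:::ZZZ:
:::::::
:::::::
:::::ZZ
:::ZZ:Z
9) Z:::::Z
Z::Z::Z
:::Z:Z:
::::Z::
:::::::
::::ZZZ
::::Z::
10) Z::::ZZ
Z:::ZZ:
:::Z:ZZ
::::Z::
::::Z::
::::ZZ:
Z:::Z::
11) ZZ:::::
Z::::::
:::Z::Z
:::ZZ::
:::ZZ::
:::ZZZ:
Z:::Z::
12) ZZ::::Z
ZZ::::Z
:::ZZ::
::Z::Z:
::Z::::
:::::Z:
ZZ:ZZZZ
13) ::::Z::
:ZZ::ZZ
ZZZZZZZ
::Z:Z::
:::::::
ZZZZ:Z:
:ZZ:Z::
14) Z:::Z::
:::::::
:::::::
Z:Z:Z:Z
::::Z::
Z::ZZ::
Z:::ZZ:
15) ::::ZZZ
:::::::
:::::::
:::Z:Z:
ZZ::Z:Z
:::Z::Z
ZZ:::Z:
16) Z:::ZZZ
:::::Z:
:::::::
Z:::ZZZ
Z:ZZZ:Z
::Z:Z::
Z::::::
17) Z:::ZZ:
::::ZZ:
::::Z::
ZZ::Z::
Z:Z::::
Z:Z:ZZZ
ZZ:ZZ::
18) ZZ:::::
:::Z::Z
:::ZZ::
ZZ:Z:::
::Z:Z::
::Z:ZZ:
::Z::::
19) ZZZ::::
Z:ZZZ::
Z::ZZ::
:Z:::::
::Z:ZZ:
:ZZ:ZZ:
::ZZ:::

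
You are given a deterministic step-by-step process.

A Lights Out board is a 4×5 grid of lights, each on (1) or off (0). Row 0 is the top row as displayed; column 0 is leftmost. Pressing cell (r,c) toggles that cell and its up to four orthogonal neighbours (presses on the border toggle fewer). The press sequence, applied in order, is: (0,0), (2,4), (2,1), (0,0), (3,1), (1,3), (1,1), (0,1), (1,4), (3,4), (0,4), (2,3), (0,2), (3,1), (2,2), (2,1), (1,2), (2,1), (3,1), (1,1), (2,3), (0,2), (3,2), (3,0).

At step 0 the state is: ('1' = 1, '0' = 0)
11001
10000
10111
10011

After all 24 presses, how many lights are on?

12

step 0: 11001
10000
10111
10011
step 1: 00001
00000
10111
10011
step 2: 00001
00001
10100
10010
step 3: 00001
01001
01000
11010
step 4: 11001
11001
01000
11010
step 5: 11001
11001
00000
00110
step 6: 11011
11110
00010
00110
step 7: 10011
00010
01010
00110
step 8: 01111
01010
01010
00110
step 9: 01110
01001
01011
00110
step 10: 01110
01001
01010
00101
step 11: 01101
01000
01010
00101
step 12: 01101
01010
01101
00111
step 13: 00011
01110
01101
00111
step 14: 00011
01110
00101
11011
step 15: 00011
01010
01011
11111
step 16: 00011
00010
10111
10111
step 17: 00111
01100
10011
10111
step 18: 00111
00100
01111
11111
step 19: 00111
00100
00111
00011
step 20: 01111
11000
01111
00011
step 21: 01111
11010
01000
00001
step 22: 00001
11110
01000
00001
step 23: 00001
11110
01100
01111
step 24: 00001
11110
11100
10111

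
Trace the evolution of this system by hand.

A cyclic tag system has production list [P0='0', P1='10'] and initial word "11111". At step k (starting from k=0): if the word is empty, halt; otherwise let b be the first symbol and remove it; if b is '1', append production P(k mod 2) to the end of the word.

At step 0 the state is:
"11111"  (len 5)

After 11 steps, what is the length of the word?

4

[0] "11111"  (len 5)
[1] "11110"  (len 5)
[2] "111010"  (len 6)
[3] "110100"  (len 6)
[4] "1010010"  (len 7)
[5] "0100100"  (len 7)
[6] "100100"  (len 6)
[7] "001000"  (len 6)
[8] "01000"  (len 5)
[9] "1000"  (len 4)
[10] "00010"  (len 5)
[11] "0010"  (len 4)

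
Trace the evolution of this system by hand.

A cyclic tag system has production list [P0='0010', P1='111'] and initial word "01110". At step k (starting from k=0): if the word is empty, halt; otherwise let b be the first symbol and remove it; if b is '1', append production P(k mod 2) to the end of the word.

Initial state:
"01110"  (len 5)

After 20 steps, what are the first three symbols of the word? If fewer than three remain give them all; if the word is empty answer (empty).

step 0: "01110"  (len 5)
step 1: "1110"  (len 4)
step 2: "110111"  (len 6)
step 3: "101110010"  (len 9)
step 4: "01110010111"  (len 11)
step 5: "1110010111"  (len 10)
step 6: "110010111111"  (len 12)
step 7: "100101111110010"  (len 15)
step 8: "00101111110010111"  (len 17)
step 9: "0101111110010111"  (len 16)
step 10: "101111110010111"  (len 15)
step 11: "011111100101110010"  (len 18)
step 12: "11111100101110010"  (len 17)
step 13: "11111001011100100010"  (len 20)
step 14: "1111001011100100010111"  (len 22)
step 15: "1110010111001000101110010"  (len 25)
step 16: "110010111001000101110010111"  (len 27)
step 17: "100101110010001011100101110010"  (len 30)
step 18: "00101110010001011100101110010111"  (len 32)
step 19: "0101110010001011100101110010111"  (len 31)
step 20: "101110010001011100101110010111"  (len 30)

101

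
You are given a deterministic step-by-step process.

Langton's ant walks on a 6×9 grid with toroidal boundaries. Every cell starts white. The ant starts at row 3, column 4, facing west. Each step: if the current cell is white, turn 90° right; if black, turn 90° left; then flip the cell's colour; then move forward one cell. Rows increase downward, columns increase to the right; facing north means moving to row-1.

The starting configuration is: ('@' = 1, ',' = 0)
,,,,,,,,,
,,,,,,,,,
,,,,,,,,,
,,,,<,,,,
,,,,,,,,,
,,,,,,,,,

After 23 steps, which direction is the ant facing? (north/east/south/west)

[0] ,,,,,,,,,
,,,,,,,,,
,,,,,,,,,
,,,,<,,,,
,,,,,,,,,
,,,,,,,,,
[1] ,,,,,,,,,
,,,,,,,,,
,,,,^,,,,
,,,,@,,,,
,,,,,,,,,
,,,,,,,,,
[2] ,,,,,,,,,
,,,,,,,,,
,,,,@>,,,
,,,,@,,,,
,,,,,,,,,
,,,,,,,,,
[3] ,,,,,,,,,
,,,,,,,,,
,,,,@@,,,
,,,,@v,,,
,,,,,,,,,
,,,,,,,,,
[4] ,,,,,,,,,
,,,,,,,,,
,,,,@@,,,
,,,,<@,,,
,,,,,,,,,
,,,,,,,,,
[5] ,,,,,,,,,
,,,,,,,,,
,,,,@@,,,
,,,,,@,,,
,,,,v,,,,
,,,,,,,,,
[6] ,,,,,,,,,
,,,,,,,,,
,,,,@@,,,
,,,,,@,,,
,,,<@,,,,
,,,,,,,,,
[7] ,,,,,,,,,
,,,,,,,,,
,,,,@@,,,
,,,^,@,,,
,,,@@,,,,
,,,,,,,,,
[8] ,,,,,,,,,
,,,,,,,,,
,,,,@@,,,
,,,@>@,,,
,,,@@,,,,
,,,,,,,,,
[9] ,,,,,,,,,
,,,,,,,,,
,,,,@@,,,
,,,@@@,,,
,,,@v,,,,
,,,,,,,,,
[10] ,,,,,,,,,
,,,,,,,,,
,,,,@@,,,
,,,@@@,,,
,,,@,>,,,
,,,,,,,,,
[11] ,,,,,,,,,
,,,,,,,,,
,,,,@@,,,
,,,@@@,,,
,,,@,@,,,
,,,,,v,,,
[12] ,,,,,,,,,
,,,,,,,,,
,,,,@@,,,
,,,@@@,,,
,,,@,@,,,
,,,,<@,,,
[13] ,,,,,,,,,
,,,,,,,,,
,,,,@@,,,
,,,@@@,,,
,,,@^@,,,
,,,,@@,,,
[14] ,,,,,,,,,
,,,,,,,,,
,,,,@@,,,
,,,@@@,,,
,,,@@>,,,
,,,,@@,,,
[15] ,,,,,,,,,
,,,,,,,,,
,,,,@@,,,
,,,@@^,,,
,,,@@,,,,
,,,,@@,,,
[16] ,,,,,,,,,
,,,,,,,,,
,,,,@@,,,
,,,@<,,,,
,,,@@,,,,
,,,,@@,,,
[17] ,,,,,,,,,
,,,,,,,,,
,,,,@@,,,
,,,@,,,,,
,,,@v,,,,
,,,,@@,,,
[18] ,,,,,,,,,
,,,,,,,,,
,,,,@@,,,
,,,@,,,,,
,,,@,>,,,
,,,,@@,,,
[19] ,,,,,,,,,
,,,,,,,,,
,,,,@@,,,
,,,@,,,,,
,,,@,@,,,
,,,,@v,,,
[20] ,,,,,,,,,
,,,,,,,,,
,,,,@@,,,
,,,@,,,,,
,,,@,@,,,
,,,,@,>,,
[21] ,,,,,,v,,
,,,,,,,,,
,,,,@@,,,
,,,@,,,,,
,,,@,@,,,
,,,,@,@,,
[22] ,,,,,<@,,
,,,,,,,,,
,,,,@@,,,
,,,@,,,,,
,,,@,@,,,
,,,,@,@,,
[23] ,,,,,@@,,
,,,,,,,,,
,,,,@@,,,
,,,@,,,,,
,,,@,@,,,
,,,,@^@,,

north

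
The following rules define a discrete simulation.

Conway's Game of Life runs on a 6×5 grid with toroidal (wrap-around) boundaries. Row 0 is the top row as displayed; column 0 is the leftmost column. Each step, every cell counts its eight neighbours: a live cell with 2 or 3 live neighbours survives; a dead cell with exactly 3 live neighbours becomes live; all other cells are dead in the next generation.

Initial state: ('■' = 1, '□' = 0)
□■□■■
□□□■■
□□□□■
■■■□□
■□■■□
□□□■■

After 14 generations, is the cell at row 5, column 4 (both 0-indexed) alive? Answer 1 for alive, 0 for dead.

0) □■□■■
□□□■■
□□□□■
■■■□□
■□■■□
□□□■■
1) □□□□□
□□■□□
□■■□■
■□■□□
■□□□□
□■□□□
2) □□□□□
□■■■□
■□■□□
■□■■■
■□□□□
□□□□□
3) □□■□□
□■■■□
■□□□□
■□■■□
■■□■□
□□□□□
4) □■■■□
□■■■□
■□□□□
■□■■□
■■□■□
□■■□□
5) ■□□□□
■□□■■
■□□□□
■□■■□
■□□■□
□□□□■
6) ■□□■□
■■□□□
■□■□□
■□■■□
■■■■□
■□□□■
7) □□□□□
■□■□□
■□■■□
■□□□□
□□□□□
□□□□□
8) □□□□□
□□■■■
■□■■□
□■□□■
□□□□□
□□□□□
9) □□□■□
□■■□■
■□□□□
■■■■■
□□□□□
□□□□□
10) □□■■□
■■■■■
□□□□□
■■■■■
■■■■■
□□□□□
11) ■□□□□
■■□□■
□□□□□
□□□□□
□□□□□
■□□□□
12) □□□□□
■■□□■
■□□□□
□□□□□
□□□□□
□□□□□
13) ■□□□□
■■□□■
■■□□■
□□□□□
□□□□□
□□□□□
14) ■■□□■
□□□□□
□■□□■
■□□□□
□□□□□
□□□□□

0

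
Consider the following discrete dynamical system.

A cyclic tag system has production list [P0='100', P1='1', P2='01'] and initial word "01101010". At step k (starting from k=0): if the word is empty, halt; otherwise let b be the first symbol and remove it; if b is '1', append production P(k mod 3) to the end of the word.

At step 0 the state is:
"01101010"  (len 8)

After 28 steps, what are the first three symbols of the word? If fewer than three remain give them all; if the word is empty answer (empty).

101

step 0: "01101010"  (len 8)
step 1: "1101010"  (len 7)
step 2: "1010101"  (len 7)
step 3: "01010101"  (len 8)
step 4: "1010101"  (len 7)
step 5: "0101011"  (len 7)
step 6: "101011"  (len 6)
step 7: "01011100"  (len 8)
step 8: "1011100"  (len 7)
step 9: "01110001"  (len 8)
step 10: "1110001"  (len 7)
step 11: "1100011"  (len 7)
step 12: "10001101"  (len 8)
step 13: "0001101100"  (len 10)
step 14: "001101100"  (len 9)
step 15: "01101100"  (len 8)
step 16: "1101100"  (len 7)
step 17: "1011001"  (len 7)
step 18: "01100101"  (len 8)
step 19: "1100101"  (len 7)
step 20: "1001011"  (len 7)
step 21: "00101101"  (len 8)
step 22: "0101101"  (len 7)
step 23: "101101"  (len 6)
step 24: "0110101"  (len 7)
step 25: "110101"  (len 6)
step 26: "101011"  (len 6)
step 27: "0101101"  (len 7)
step 28: "101101"  (len 6)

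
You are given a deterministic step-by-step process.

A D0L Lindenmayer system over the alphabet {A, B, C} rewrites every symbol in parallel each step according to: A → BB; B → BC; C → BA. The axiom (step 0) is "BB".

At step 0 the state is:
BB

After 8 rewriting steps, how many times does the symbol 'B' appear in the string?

292

0) BB
1) BCBC
2) BCBABCBA
3) BCBABCBBBCBABCBB
4) BCBABCBBBCBABCBCBCBABCBBBCBABCBC
5) BCBABCBBBCBABCBCBCBABCBBBCBABCBABCBABCBBBCBABCBCBCBABCBBBCBABCBA
6) BCBABCBBBCBABCBCBCBABCBBBCBABCBABCBABCBBBCBABCBCBCBABCBBBC…BBBCBABCBCBCBABCBBBCBABCBABCBABCBBBCBABCBCBCBABCBBBCBABCBB  (len 128)
7) BCBABCBBBCBABCBCBCBABCBBBCBABCBABCBABCBBBCBABCBCBCBABCBBBC…BBBCBABCBCBCBABCBBBCBABCBABCBABCBBBCBABCBCBCBABCBBBCBABCBC  (len 256)
8) BCBABCBBBCBABCBCBCBABCBBBCBABCBABCBABCBBBCBABCBCBCBABCBBBC…BBBCBABCBCBCBABCBBBCBABCBABCBABCBBBCBABCBCBCBABCBBBCBABCBA  (len 512)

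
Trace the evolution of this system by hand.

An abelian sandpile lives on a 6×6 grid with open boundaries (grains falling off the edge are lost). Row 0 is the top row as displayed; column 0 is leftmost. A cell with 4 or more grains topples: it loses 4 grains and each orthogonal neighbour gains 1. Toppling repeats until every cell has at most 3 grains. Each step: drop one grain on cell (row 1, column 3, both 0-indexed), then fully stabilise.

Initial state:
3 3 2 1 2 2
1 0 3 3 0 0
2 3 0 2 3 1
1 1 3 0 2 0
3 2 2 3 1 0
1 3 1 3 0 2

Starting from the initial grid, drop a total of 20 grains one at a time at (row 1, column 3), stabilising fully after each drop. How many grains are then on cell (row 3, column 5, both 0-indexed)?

1

[0] 3 3 2 1 2 2
1 0 3 3 0 0
2 3 0 2 3 1
1 1 3 0 2 0
3 2 2 3 1 0
1 3 1 3 0 2
[1] 3 3 3 2 2 2
1 1 0 1 1 0
2 3 1 3 3 1
1 1 3 0 2 0
3 2 2 3 1 0
1 3 1 3 0 2
[2] 3 3 3 2 2 2
1 1 0 2 1 0
2 3 1 3 3 1
1 1 3 0 2 0
3 2 2 3 1 0
1 3 1 3 0 2
[3] 3 3 3 2 2 2
1 1 0 3 1 0
2 3 1 3 3 1
1 1 3 0 2 0
3 2 2 3 1 0
1 3 1 3 0 2
[4] 3 3 3 3 2 2
1 1 1 1 3 0
2 3 2 1 0 2
1 1 3 1 3 0
3 2 2 3 1 0
1 3 1 3 0 2
[5] 3 3 3 3 2 2
1 1 1 2 3 0
2 3 2 1 0 2
1 1 3 1 3 0
3 2 2 3 1 0
1 3 1 3 0 2
[6] 3 3 3 3 2 2
1 1 1 3 3 0
2 3 2 1 0 2
1 1 3 1 3 0
3 2 2 3 1 0
1 3 1 3 0 2
[7] 0 1 1 2 0 3
2 2 3 2 1 1
2 3 2 2 1 2
1 1 3 1 3 0
3 2 2 3 1 0
1 3 1 3 0 2
[8] 0 1 1 2 0 3
2 2 3 3 1 1
2 3 2 2 1 2
1 1 3 1 3 0
3 2 2 3 1 0
1 3 1 3 0 2
[9] 0 1 2 3 0 3
2 3 0 1 2 1
2 3 3 3 1 2
1 1 3 1 3 0
3 2 2 3 1 0
1 3 1 3 0 2
[10] 0 1 2 3 0 3
2 3 0 2 2 1
2 3 3 3 1 2
1 1 3 1 3 0
3 2 2 3 1 0
1 3 1 3 0 2
[11] 0 1 2 3 0 3
2 3 0 3 2 1
2 3 3 3 1 2
1 1 3 1 3 0
3 2 2 3 1 0
1 3 1 3 0 2
[12] 0 2 3 0 1 3
3 0 3 2 3 1
3 1 2 1 2 2
1 3 0 3 3 0
3 2 3 3 1 0
1 3 1 3 0 2
[13] 0 2 3 0 1 3
3 0 3 3 3 1
3 1 2 1 2 2
1 3 0 3 3 0
3 2 3 3 1 0
1 3 1 3 0 2
[14] 0 3 0 2 2 3
3 1 1 2 0 2
3 1 3 2 3 2
1 3 0 3 3 0
3 2 3 3 1 0
1 3 1 3 0 2
[15] 0 3 0 2 2 3
3 1 1 3 0 2
3 1 3 2 3 2
1 3 0 3 3 0
3 2 3 3 1 0
1 3 1 3 0 2
[16] 0 3 0 3 2 3
3 1 2 0 1 2
3 1 3 3 3 2
1 3 0 3 3 0
3 2 3 3 1 0
1 3 1 3 0 2
[17] 0 3 0 3 2 3
3 1 2 1 1 2
3 1 3 3 3 2
1 3 0 3 3 0
3 2 3 3 1 0
1 3 1 3 0 2
[18] 0 3 0 3 2 3
3 1 2 2 1 2
3 1 3 3 3 2
1 3 0 3 3 0
3 2 3 3 1 0
1 3 1 3 0 2
[19] 0 3 0 3 2 3
3 1 2 3 1 2
3 1 3 3 3 2
1 3 0 3 3 0
3 2 3 3 1 0
1 3 1 3 0 2
[20] 0 3 2 0 3 3
3 2 0 3 3 2
3 2 1 3 1 3
1 3 3 2 1 1
3 3 0 2 3 0
1 3 3 0 1 2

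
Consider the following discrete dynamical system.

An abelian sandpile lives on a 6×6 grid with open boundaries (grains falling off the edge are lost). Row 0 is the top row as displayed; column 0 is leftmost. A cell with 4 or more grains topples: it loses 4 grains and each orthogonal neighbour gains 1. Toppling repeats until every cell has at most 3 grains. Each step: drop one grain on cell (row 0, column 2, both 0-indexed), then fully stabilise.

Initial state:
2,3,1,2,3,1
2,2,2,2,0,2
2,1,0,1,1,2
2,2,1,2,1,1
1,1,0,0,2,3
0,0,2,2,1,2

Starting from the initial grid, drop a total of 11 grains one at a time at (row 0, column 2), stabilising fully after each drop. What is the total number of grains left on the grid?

57

k=0  2,3,1,2,3,1
2,2,2,2,0,2
2,1,0,1,1,2
2,2,1,2,1,1
1,1,0,0,2,3
0,0,2,2,1,2
k=1  2,3,2,2,3,1
2,2,2,2,0,2
2,1,0,1,1,2
2,2,1,2,1,1
1,1,0,0,2,3
0,0,2,2,1,2
k=2  2,3,3,2,3,1
2,2,2,2,0,2
2,1,0,1,1,2
2,2,1,2,1,1
1,1,0,0,2,3
0,0,2,2,1,2
k=3  3,0,1,3,3,1
2,3,3,2,0,2
2,1,0,1,1,2
2,2,1,2,1,1
1,1,0,0,2,3
0,0,2,2,1,2
k=4  3,0,2,3,3,1
2,3,3,2,0,2
2,1,0,1,1,2
2,2,1,2,1,1
1,1,0,0,2,3
0,0,2,2,1,2
k=5  3,0,3,3,3,1
2,3,3,2,0,2
2,1,0,1,1,2
2,2,1,2,1,1
1,1,0,0,2,3
0,0,2,2,1,2
k=6  3,2,2,2,0,2
3,0,2,0,2,2
2,2,1,2,1,2
2,2,1,2,1,1
1,1,0,0,2,3
0,0,2,2,1,2
k=7  3,2,3,2,0,2
3,0,2,0,2,2
2,2,1,2,1,2
2,2,1,2,1,1
1,1,0,0,2,3
0,0,2,2,1,2
k=8  3,3,0,3,0,2
3,0,3,0,2,2
2,2,1,2,1,2
2,2,1,2,1,1
1,1,0,0,2,3
0,0,2,2,1,2
k=9  3,3,1,3,0,2
3,0,3,0,2,2
2,2,1,2,1,2
2,2,1,2,1,1
1,1,0,0,2,3
0,0,2,2,1,2
k=10  3,3,2,3,0,2
3,0,3,0,2,2
2,2,1,2,1,2
2,2,1,2,1,1
1,1,0,0,2,3
0,0,2,2,1,2
k=11  3,3,3,3,0,2
3,0,3,0,2,2
2,2,1,2,1,2
2,2,1,2,1,1
1,1,0,0,2,3
0,0,2,2,1,2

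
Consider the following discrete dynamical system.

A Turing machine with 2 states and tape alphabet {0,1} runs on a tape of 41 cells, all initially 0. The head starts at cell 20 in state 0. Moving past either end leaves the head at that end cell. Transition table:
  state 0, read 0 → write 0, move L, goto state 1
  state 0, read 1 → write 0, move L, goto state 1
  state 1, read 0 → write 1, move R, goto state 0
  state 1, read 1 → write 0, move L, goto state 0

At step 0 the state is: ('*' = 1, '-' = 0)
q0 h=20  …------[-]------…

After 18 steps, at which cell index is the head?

k=0  q0 h=20  …------[-]------…
k=1  q1 h=19  …------[-]------…
k=2  q0 h=20  …-----*[-]------…
k=3  q1 h=19  …------[*]------…
k=4  q0 h=18  …------[-]------…
k=5  q1 h=17  …------[-]------…
k=6  q0 h=18  …-----*[-]------…
k=7  q1 h=17  …------[*]------…
k=8  q0 h=16  …------[-]------…
k=9  q1 h=15  …------[-]------…
k=10  q0 h=16  …-----*[-]------…
k=11  q1 h=15  …------[*]------…
k=12  q0 h=14  …------[-]------…
k=13  q1 h=13  …------[-]------…
k=14  q0 h=14  …-----*[-]------…
k=15  q1 h=13  …------[*]------…
k=16  q0 h=12  …------[-]------…
k=17  q1 h=11  …------[-]------…
k=18  q0 h=12  …-----*[-]------…

12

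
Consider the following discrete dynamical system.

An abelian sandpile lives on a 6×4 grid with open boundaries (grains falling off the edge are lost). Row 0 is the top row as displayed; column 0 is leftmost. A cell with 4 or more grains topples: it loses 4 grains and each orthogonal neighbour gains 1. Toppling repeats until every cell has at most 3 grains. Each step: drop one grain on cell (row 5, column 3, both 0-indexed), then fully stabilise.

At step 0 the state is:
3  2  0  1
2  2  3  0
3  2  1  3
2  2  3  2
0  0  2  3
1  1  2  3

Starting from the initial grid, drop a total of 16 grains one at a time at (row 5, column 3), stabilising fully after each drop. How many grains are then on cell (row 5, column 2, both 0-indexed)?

0

0) 3  2  0  1
2  2  3  0
3  2  1  3
2  2  3  2
0  0  2  3
1  1  2  3
1) 3  2  0  1
2  2  3  0
3  2  1  3
2  2  3  3
0  0  3  0
1  1  3  1
2) 3  2  0  1
2  2  3  0
3  2  1  3
2  2  3  3
0  0  3  0
1  1  3  2
3) 3  2  0  1
2  2  3  0
3  2  1  3
2  2  3  3
0  0  3  0
1  1  3  3
4) 3  2  0  1
2  2  3  1
3  2  3  0
2  3  1  1
0  1  1  3
1  2  1  1
5) 3  2  0  1
2  2  3  1
3  2  3  0
2  3  1  1
0  1  1  3
1  2  1  2
6) 3  2  0  1
2  2  3  1
3  2  3  0
2  3  1  1
0  1  1  3
1  2  1  3
7) 3  2  0  1
2  2  3  1
3  2  3  0
2  3  1  2
0  1  2  0
1  2  2  1
8) 3  2  0  1
2  2  3  1
3  2  3  0
2  3  1  2
0  1  2  0
1  2  2  2
9) 3  2  0  1
2  2  3  1
3  2  3  0
2  3  1  2
0  1  2  0
1  2  2  3
10) 3  2  0  1
2  2  3  1
3  2  3  0
2  3  1  2
0  1  2  1
1  2  3  0
11) 3  2  0  1
2  2  3  1
3  2  3  0
2  3  1  2
0  1  2  1
1  2  3  1
12) 3  2  0  1
2  2  3  1
3  2  3  0
2  3  1  2
0  1  2  1
1  2  3  2
13) 3  2  0  1
2  2  3  1
3  2  3  0
2  3  1  2
0  1  2  1
1  2  3  3
14) 3  2  0  1
2  2  3  1
3  2  3  0
2  3  1  2
0  1  3  2
1  3  0  1
15) 3  2  0  1
2  2  3  1
3  2  3  0
2  3  1  2
0  1  3  2
1  3  0  2
16) 3  2  0  1
2  2  3  1
3  2  3  0
2  3  1  2
0  1  3  2
1  3  0  3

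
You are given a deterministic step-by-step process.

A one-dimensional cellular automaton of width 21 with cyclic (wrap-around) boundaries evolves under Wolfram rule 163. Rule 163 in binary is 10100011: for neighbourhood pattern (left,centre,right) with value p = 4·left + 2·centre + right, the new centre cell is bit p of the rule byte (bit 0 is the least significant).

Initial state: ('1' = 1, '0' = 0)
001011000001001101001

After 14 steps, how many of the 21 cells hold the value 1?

[0] 001011000001001101001
[1] 010100011110010010010
[2] 101001101100100100100
[3] 010010010001001001001
[4] 100100100110010010010
[5] 001001001000100100101
[6] 010010010011001001010
[7] 100100100100010010100
[8] 001001001001100101001
[9] 010010010010001010010
[10] 100100100100110100100
[11] 001001001001001001001
[12] 010010010010010010010
[13] 100100100100100100100
[14] 001001001001001001001

7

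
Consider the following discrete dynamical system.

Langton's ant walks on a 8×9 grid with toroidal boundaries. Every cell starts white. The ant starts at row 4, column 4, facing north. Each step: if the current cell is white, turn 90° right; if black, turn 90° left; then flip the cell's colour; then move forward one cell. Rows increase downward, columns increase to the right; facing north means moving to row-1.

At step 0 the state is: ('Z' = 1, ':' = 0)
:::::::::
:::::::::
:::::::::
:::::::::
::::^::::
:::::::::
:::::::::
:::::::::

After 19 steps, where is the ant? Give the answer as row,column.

5,2

gen 0: :::::::::
:::::::::
:::::::::
:::::::::
::::^::::
:::::::::
:::::::::
:::::::::
gen 1: :::::::::
:::::::::
:::::::::
:::::::::
::::Z>:::
:::::::::
:::::::::
:::::::::
gen 2: :::::::::
:::::::::
:::::::::
:::::::::
::::ZZ:::
:::::v:::
:::::::::
:::::::::
gen 3: :::::::::
:::::::::
:::::::::
:::::::::
::::ZZ:::
::::<Z:::
:::::::::
:::::::::
gen 4: :::::::::
:::::::::
:::::::::
:::::::::
::::^Z:::
::::ZZ:::
:::::::::
:::::::::
gen 5: :::::::::
:::::::::
:::::::::
:::::::::
:::<:Z:::
::::ZZ:::
:::::::::
:::::::::
gen 6: :::::::::
:::::::::
:::::::::
:::^:::::
:::Z:Z:::
::::ZZ:::
:::::::::
:::::::::
gen 7: :::::::::
:::::::::
:::::::::
:::Z>::::
:::Z:Z:::
::::ZZ:::
:::::::::
:::::::::
gen 8: :::::::::
:::::::::
:::::::::
:::ZZ::::
:::ZvZ:::
::::ZZ:::
:::::::::
:::::::::
gen 9: :::::::::
:::::::::
:::::::::
:::ZZ::::
:::<ZZ:::
::::ZZ:::
:::::::::
:::::::::
gen 10: :::::::::
:::::::::
:::::::::
:::ZZ::::
::::ZZ:::
:::vZZ:::
:::::::::
:::::::::
gen 11: :::::::::
:::::::::
:::::::::
:::ZZ::::
::::ZZ:::
::<ZZZ:::
:::::::::
:::::::::
gen 12: :::::::::
:::::::::
:::::::::
:::ZZ::::
::^:ZZ:::
::ZZZZ:::
:::::::::
:::::::::
gen 13: :::::::::
:::::::::
:::::::::
:::ZZ::::
::Z>ZZ:::
::ZZZZ:::
:::::::::
:::::::::
gen 14: :::::::::
:::::::::
:::::::::
:::ZZ::::
::ZZZZ:::
::ZvZZ:::
:::::::::
:::::::::
gen 15: :::::::::
:::::::::
:::::::::
:::ZZ::::
::ZZZZ:::
::Z:>Z:::
:::::::::
:::::::::
gen 16: :::::::::
:::::::::
:::::::::
:::ZZ::::
::ZZ^Z:::
::Z::Z:::
:::::::::
:::::::::
gen 17: :::::::::
:::::::::
:::::::::
:::ZZ::::
::Z<:Z:::
::Z::Z:::
:::::::::
:::::::::
gen 18: :::::::::
:::::::::
:::::::::
:::ZZ::::
::Z::Z:::
::Zv:Z:::
:::::::::
:::::::::
gen 19: :::::::::
:::::::::
:::::::::
:::ZZ::::
::Z::Z:::
::<Z:Z:::
:::::::::
:::::::::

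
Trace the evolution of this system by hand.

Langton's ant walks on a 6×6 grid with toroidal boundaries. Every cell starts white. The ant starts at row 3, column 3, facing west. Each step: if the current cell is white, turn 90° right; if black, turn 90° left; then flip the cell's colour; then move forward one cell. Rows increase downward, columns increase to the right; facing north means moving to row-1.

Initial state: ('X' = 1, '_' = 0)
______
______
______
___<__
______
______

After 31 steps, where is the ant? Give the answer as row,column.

0) ______
______
______
___<__
______
______
1) ______
______
___^__
___X__
______
______
2) ______
______
___X>_
___X__
______
______
3) ______
______
___XX_
___Xv_
______
______
4) ______
______
___XX_
___<X_
______
______
5) ______
______
___XX_
____X_
___v__
______
6) ______
______
___XX_
____X_
__<X__
______
7) ______
______
___XX_
__^_X_
__XX__
______
8) ______
______
___XX_
__X>X_
__XX__
______
9) ______
______
___XX_
__XXX_
__Xv__
______
10) ______
______
___XX_
__XXX_
__X_>_
______
11) ______
______
___XX_
__XXX_
__X_X_
____v_
12) ______
______
___XX_
__XXX_
__X_X_
___<X_
13) ______
______
___XX_
__XXX_
__X^X_
___XX_
14) ______
______
___XX_
__XXX_
__XX>_
___XX_
15) ______
______
___XX_
__XX^_
__XX__
___XX_
16) ______
______
___XX_
__X<__
__XX__
___XX_
17) ______
______
___XX_
__X___
__Xv__
___XX_
18) ______
______
___XX_
__X___
__X_>_
___XX_
19) ______
______
___XX_
__X___
__X_X_
___Xv_
20) ______
______
___XX_
__X___
__X_X_
___X_>
21) _____v
______
___XX_
__X___
__X_X_
___X_X
22) ____<X
______
___XX_
__X___
__X_X_
___X_X
23) ____XX
______
___XX_
__X___
__X_X_
___X^X
24) ____XX
______
___XX_
__X___
__X_X_
___XX>
25) ____XX
______
___XX_
__X___
__X_X^
___XX_
26) ____XX
______
___XX_
__X___
>_X_XX
___XX_
27) ____XX
______
___XX_
__X___
X_X_XX
v__XX_
28) ____XX
______
___XX_
__X___
X_X_XX
X__XX<
29) ____XX
______
___XX_
__X___
X_X_X^
X__XXX
30) ____XX
______
___XX_
__X___
X_X_<_
X__XXX
31) ____XX
______
___XX_
__X___
X_X___
X__XvX

5,4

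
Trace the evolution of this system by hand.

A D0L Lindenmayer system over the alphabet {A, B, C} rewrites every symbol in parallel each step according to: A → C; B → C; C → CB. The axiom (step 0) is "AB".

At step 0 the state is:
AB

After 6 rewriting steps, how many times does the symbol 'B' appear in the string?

gen 0: AB
gen 1: CC
gen 2: CBCB
gen 3: CBCCBC
gen 4: CBCCBCBCCB
gen 5: CBCCBCBCCBCCBCBC
gen 6: CBCCBCBCCBCCBCBCCBCBCCBCCB

10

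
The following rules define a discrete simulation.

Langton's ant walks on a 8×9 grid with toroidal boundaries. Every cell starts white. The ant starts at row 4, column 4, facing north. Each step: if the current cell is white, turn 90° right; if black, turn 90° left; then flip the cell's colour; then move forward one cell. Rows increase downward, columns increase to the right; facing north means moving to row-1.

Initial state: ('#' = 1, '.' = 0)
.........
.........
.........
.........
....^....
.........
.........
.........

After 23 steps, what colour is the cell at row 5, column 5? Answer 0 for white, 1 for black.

step 0: .........
.........
.........
.........
....^....
.........
.........
.........
step 1: .........
.........
.........
.........
....#>...
.........
.........
.........
step 2: .........
.........
.........
.........
....##...
.....v...
.........
.........
step 3: .........
.........
.........
.........
....##...
....<#...
.........
.........
step 4: .........
.........
.........
.........
....^#...
....##...
.........
.........
step 5: .........
.........
.........
.........
...<.#...
....##...
.........
.........
step 6: .........
.........
.........
...^.....
...#.#...
....##...
.........
.........
step 7: .........
.........
.........
...#>....
...#.#...
....##...
.........
.........
step 8: .........
.........
.........
...##....
...#v#...
....##...
.........
.........
step 9: .........
.........
.........
...##....
...<##...
....##...
.........
.........
step 10: .........
.........
.........
...##....
....##...
...v##...
.........
.........
step 11: .........
.........
.........
...##....
....##...
..<###...
.........
.........
step 12: .........
.........
.........
...##....
..^.##...
..####...
.........
.........
step 13: .........
.........
.........
...##....
..#>##...
..####...
.........
.........
step 14: .........
.........
.........
...##....
..####...
..#v##...
.........
.........
step 15: .........
.........
.........
...##....
..####...
..#.>#...
.........
.........
step 16: .........
.........
.........
...##....
..##^#...
..#..#...
.........
.........
step 17: .........
.........
.........
...##....
..#<.#...
..#..#...
.........
.........
step 18: .........
.........
.........
...##....
..#..#...
..#v.#...
.........
.........
step 19: .........
.........
.........
...##....
..#..#...
..<#.#...
.........
.........
step 20: .........
.........
.........
...##....
..#..#...
...#.#...
..v......
.........
step 21: .........
.........
.........
...##....
..#..#...
...#.#...
.<#......
.........
step 22: .........
.........
.........
...##....
..#..#...
.^.#.#...
.##......
.........
step 23: .........
.........
.........
...##....
..#..#...
.#>#.#...
.##......
.........

1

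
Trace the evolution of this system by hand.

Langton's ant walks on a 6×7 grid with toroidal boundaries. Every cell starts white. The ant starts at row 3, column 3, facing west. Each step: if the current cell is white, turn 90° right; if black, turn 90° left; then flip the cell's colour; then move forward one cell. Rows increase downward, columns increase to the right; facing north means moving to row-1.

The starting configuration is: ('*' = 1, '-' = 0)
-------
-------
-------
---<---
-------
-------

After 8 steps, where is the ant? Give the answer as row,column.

3,3

gen 0: -------
-------
-------
---<---
-------
-------
gen 1: -------
-------
---^---
---*---
-------
-------
gen 2: -------
-------
---*>--
---*---
-------
-------
gen 3: -------
-------
---**--
---*v--
-------
-------
gen 4: -------
-------
---**--
---<*--
-------
-------
gen 5: -------
-------
---**--
----*--
---v---
-------
gen 6: -------
-------
---**--
----*--
--<*---
-------
gen 7: -------
-------
---**--
--^-*--
--**---
-------
gen 8: -------
-------
---**--
--*>*--
--**---
-------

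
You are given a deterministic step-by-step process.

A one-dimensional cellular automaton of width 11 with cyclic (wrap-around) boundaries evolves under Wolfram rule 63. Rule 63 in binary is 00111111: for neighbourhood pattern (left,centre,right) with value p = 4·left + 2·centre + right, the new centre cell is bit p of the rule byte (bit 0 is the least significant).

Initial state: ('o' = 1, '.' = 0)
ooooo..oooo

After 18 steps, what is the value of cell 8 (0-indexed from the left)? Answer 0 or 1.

1

0) ooooo..oooo
1) .....ooo...
2) oooooo..ooo
3) ......ooo..
4) ooooooo..oo
5) .......ooo.
6) oooooooo..o
7) ........ooo
8) ooooooooo..
9) o........oo
10) .ooooooooo.
11) oo........o
12) ..ooooooooo
13) ooo........
14) o..oooooooo
15) .ooo.......
16) oo..ooooooo
17) ..ooo......
18) ooo..oooooo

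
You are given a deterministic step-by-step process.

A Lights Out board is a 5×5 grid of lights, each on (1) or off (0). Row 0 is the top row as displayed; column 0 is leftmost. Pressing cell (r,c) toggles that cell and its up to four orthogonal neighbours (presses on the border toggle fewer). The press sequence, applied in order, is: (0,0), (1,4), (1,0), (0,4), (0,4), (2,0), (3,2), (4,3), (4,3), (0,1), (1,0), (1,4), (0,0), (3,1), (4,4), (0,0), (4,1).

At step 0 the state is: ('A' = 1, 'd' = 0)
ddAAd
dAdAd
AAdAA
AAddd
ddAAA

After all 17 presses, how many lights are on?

gen 0: ddAAd
dAdAd
AAdAA
AAddd
ddAAA
gen 1: AAAAd
AAdAd
AAdAA
AAddd
ddAAA
gen 2: AAAAA
AAddA
AAdAd
AAddd
ddAAA
gen 3: dAAAA
ddddA
dAdAd
AAddd
ddAAA
gen 4: dAAdd
ddddd
dAdAd
AAddd
ddAAA
gen 5: dAAAA
ddddA
dAdAd
AAddd
ddAAA
gen 6: dAAAA
AdddA
AddAd
dAddd
ddAAA
gen 7: dAAAA
AdddA
AdAAd
ddAAd
dddAA
gen 8: dAAAA
AdddA
AdAAd
ddAdd
ddAdd
gen 9: dAAAA
AdddA
AdAAd
ddAAd
dddAA
gen 10: AddAA
AAddA
AdAAd
ddAAd
dddAA
gen 11: dddAA
ddddA
ddAAd
ddAAd
dddAA
gen 12: dddAd
dddAd
ddAAA
ddAAd
dddAA
gen 13: AAdAd
AddAd
ddAAA
ddAAd
dddAA
gen 14: AAdAd
AddAd
dAAAA
AAdAd
dAdAA
gen 15: AAdAd
AddAd
dAAAA
AAdAA
dAddd
gen 16: dddAd
dddAd
dAAAA
AAdAA
dAddd
gen 17: dddAd
dddAd
dAAAA
AddAA
AdAdd

11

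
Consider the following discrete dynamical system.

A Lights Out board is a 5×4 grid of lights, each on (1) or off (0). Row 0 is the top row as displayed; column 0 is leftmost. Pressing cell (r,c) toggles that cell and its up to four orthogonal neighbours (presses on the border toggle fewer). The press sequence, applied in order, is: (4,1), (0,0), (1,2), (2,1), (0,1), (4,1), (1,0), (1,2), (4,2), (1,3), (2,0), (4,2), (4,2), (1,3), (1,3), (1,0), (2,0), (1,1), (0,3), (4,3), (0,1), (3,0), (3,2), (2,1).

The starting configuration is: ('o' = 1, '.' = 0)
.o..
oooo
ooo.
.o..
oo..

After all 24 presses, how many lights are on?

10

[0] .o..
oooo
ooo.
.o..
oo..
[1] .o..
oooo
ooo.
....
..o.
[2] o...
.ooo
ooo.
....
..o.
[3] o.o.
....
oo..
....
..o.
[4] o.o.
.o..
..o.
.o..
..o.
[5] .o..
....
..o.
.o..
..o.
[6] .o..
....
..o.
....
oo..
[7] oo..
oo..
o.o.
....
oo..
[8] ooo.
o.oo
o...
....
oo..
[9] ooo.
o.oo
o...
..o.
o.oo
[10] oooo
o...
o..o
..o.
o.oo
[11] oooo
....
.o.o
o.o.
o.oo
[12] oooo
....
.o.o
o...
oo..
[13] oooo
....
.o.o
o.o.
o.oo
[14] ooo.
..oo
.o..
o.o.
o.oo
[15] oooo
....
.o.o
o.o.
o.oo
[16] .ooo
oo..
oo.o
o.o.
o.oo
[17] .ooo
.o..
...o
..o.
o.oo
[18] ..oo
o.o.
.o.o
..o.
o.oo
[19] ....
o.oo
.o.o
..o.
o.oo
[20] ....
o.oo
.o.o
..oo
o...
[21] ooo.
oooo
.o.o
..oo
o...
[22] ooo.
oooo
oo.o
oooo
....
[23] ooo.
oooo
oooo
o...
..o.
[24] ooo.
o.oo
...o
oo..
..o.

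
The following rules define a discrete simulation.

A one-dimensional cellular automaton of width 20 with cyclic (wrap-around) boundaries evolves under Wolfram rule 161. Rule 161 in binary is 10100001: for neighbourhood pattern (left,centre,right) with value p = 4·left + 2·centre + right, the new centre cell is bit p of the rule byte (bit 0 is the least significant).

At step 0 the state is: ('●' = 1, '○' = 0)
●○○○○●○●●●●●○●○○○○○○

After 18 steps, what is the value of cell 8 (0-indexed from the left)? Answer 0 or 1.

0) ●○○○○●○●●●●●○●○○○○○○
1) ○○●●○○●○●●●○●○○●●●●○
2) ●○○○○○○●○●○●○○○○●●○○
3) ○○●●●●○○●○●○○●●○○○○○
4) ●○○●●○○○○●○○○○○○●●●●
5) ○○○○○○●●○○○●●●●○○●●●
6) ○●●●●○○○○●○○●●○○○○●○
7) ○○●●○○●●○○○○○○○●●○○○
8) ●○○○○○○○○●●●●●○○○○●●
9) ○○●●●●●●○○●●●○○●●○○●
10) ○○○●●●●○○○○●○○○○○○○○
11) ●●○○●●○○●●○○○●●●●●●●
12) ●○○○○○○○○○○●○○●●●●●●
13) ○○●●●●●●●●○○○○○●●●●●
14) ○○○●●●●●●○○●●●○○●●●○
15) ●●○○●●●●○○○○●○○○○●○○
16) ○○○○○●●○○●●○○○●●○○○○
17) ●●●●○○○○○○○○●○○○○●●●
18) ●●●○○●●●●●●○○○●●○○●●

1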